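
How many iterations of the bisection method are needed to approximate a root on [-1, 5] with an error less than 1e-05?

We need (b-a)/2^n ≤ 1e-05
(5 - (-1))/2^n ≤ 1e-05
6/2^n ≤ 1e-05
2^n ≥ 600000
n ≥ log₂(600000) = 19.19
n ≥ 20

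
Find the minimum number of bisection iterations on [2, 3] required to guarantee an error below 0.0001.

We need (b-a)/2^n ≤ 0.0001
(3 - 2)/2^n ≤ 0.0001
1/2^n ≤ 0.0001
2^n ≥ 10000
n ≥ log₂(10000) = 13.29
n ≥ 14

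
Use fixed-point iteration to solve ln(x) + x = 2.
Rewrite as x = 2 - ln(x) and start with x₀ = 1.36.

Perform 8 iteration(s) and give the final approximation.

Equation: ln(x) + x = 2
Fixed-point form: x = 2 - ln(x)
x₀ = 1.36

x_1 = g(1.360000) = 1.692515
x_2 = g(1.692515) = 1.473784
x_3 = g(1.473784) = 1.612167
x_4 = g(1.612167) = 1.522421
x_5 = g(1.522421) = 1.579698
x_6 = g(1.579698) = 1.542766
x_7 = g(1.542766) = 1.566423
x_8 = g(1.566423) = 1.551205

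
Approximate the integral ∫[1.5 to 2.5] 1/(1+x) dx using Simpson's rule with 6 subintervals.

f(x) = 1/(1+x)
a = 1.5, b = 2.5, n = 6
h = (b - a)/n = 0.166667

Simpson's rule: (h/3)[f(x₀) + 4f(x₁) + 2f(x₂) + ... + f(xₙ)]

x_0 = 1.5000, f(x_0) = 0.400000, coefficient = 1
x_1 = 1.6667, f(x_1) = 0.375000, coefficient = 4
x_2 = 1.8333, f(x_2) = 0.352941, coefficient = 2
x_3 = 2.0000, f(x_3) = 0.333333, coefficient = 4
x_4 = 2.1667, f(x_4) = 0.315789, coefficient = 2
x_5 = 2.3333, f(x_5) = 0.300000, coefficient = 4
x_6 = 2.5000, f(x_6) = 0.285714, coefficient = 1

I ≈ (0.166667/3) × 6.056509 = 0.336473
Exact value: 0.336472
Error: 0.000000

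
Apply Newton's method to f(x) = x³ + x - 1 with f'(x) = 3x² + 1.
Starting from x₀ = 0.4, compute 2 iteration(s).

f(x) = x³ + x - 1
f'(x) = 3x² + 1
x₀ = 0.4

Newton-Raphson formula: x_{n+1} = x_n - f(x_n)/f'(x_n)

Iteration 1:
  f(0.400000) = -0.536000
  f'(0.400000) = 1.480000
  x_1 = 0.400000 - (-0.536000)/1.480000 = 0.762162
Iteration 2:
  f(0.762162) = 0.204895
  f'(0.762162) = 2.742673
  x_2 = 0.762162 - 0.204895/2.742673 = 0.687456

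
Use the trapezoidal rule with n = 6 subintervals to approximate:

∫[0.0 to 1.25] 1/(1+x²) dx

f(x) = 1/(1+x²)
a = 0.0, b = 1.25, n = 6
h = (b - a)/n = 0.208333

Trapezoidal rule: (h/2)[f(x₀) + 2f(x₁) + 2f(x₂) + ... + f(xₙ)]

x_0 = 0.0000, f(x_0) = 1.000000, coefficient = 1
x_1 = 0.2083, f(x_1) = 0.958403, coefficient = 2
x_2 = 0.4167, f(x_2) = 0.852071, coefficient = 2
x_3 = 0.6250, f(x_3) = 0.719101, coefficient = 2
x_4 = 0.8333, f(x_4) = 0.590164, coefficient = 2
x_5 = 1.0417, f(x_5) = 0.479600, coefficient = 2
x_6 = 1.2500, f(x_6) = 0.390244, coefficient = 1

I ≈ (0.208333/2) × 8.588922 = 0.894679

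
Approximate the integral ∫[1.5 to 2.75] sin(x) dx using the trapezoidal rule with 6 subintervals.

f(x) = sin(x)
a = 1.5, b = 2.75, n = 6
h = (b - a)/n = 0.208333

Trapezoidal rule: (h/2)[f(x₀) + 2f(x₁) + 2f(x₂) + ... + f(xₙ)]

x_0 = 1.5000, f(x_0) = 0.997495, coefficient = 1
x_1 = 1.7083, f(x_1) = 0.990557, coefficient = 2
x_2 = 1.9167, f(x_2) = 0.940781, coefficient = 2
x_3 = 2.1250, f(x_3) = 0.850320, coefficient = 2
x_4 = 2.3333, f(x_4) = 0.723086, coefficient = 2
x_5 = 2.5417, f(x_5) = 0.564581, coefficient = 2
x_6 = 2.7500, f(x_6) = 0.381661, coefficient = 1

I ≈ (0.208333/2) × 9.517805 = 0.991438
Exact value: 0.995040
Error: 0.003602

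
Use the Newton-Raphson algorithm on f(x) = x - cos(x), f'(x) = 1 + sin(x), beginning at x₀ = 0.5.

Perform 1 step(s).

f(x) = x - cos(x)
f'(x) = 1 + sin(x)
x₀ = 0.5

Newton-Raphson formula: x_{n+1} = x_n - f(x_n)/f'(x_n)

Iteration 1:
  f(0.500000) = -0.377583
  f'(0.500000) = 1.479426
  x_1 = 0.500000 - (-0.377583)/1.479426 = 0.755222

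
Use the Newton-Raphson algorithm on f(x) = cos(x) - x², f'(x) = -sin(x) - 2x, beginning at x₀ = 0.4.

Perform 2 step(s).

f(x) = cos(x) - x²
f'(x) = -sin(x) - 2x
x₀ = 0.4

Newton-Raphson formula: x_{n+1} = x_n - f(x_n)/f'(x_n)

Iteration 1:
  f(0.400000) = 0.761061
  f'(0.400000) = -1.189418
  x_1 = 0.400000 - 0.761061/(-1.189418) = 1.039860
Iteration 2:
  f(1.039860) = -0.574967
  f'(1.039860) = -2.942053
  x_2 = 1.039860 - (-0.574967)/(-2.942053) = 0.844429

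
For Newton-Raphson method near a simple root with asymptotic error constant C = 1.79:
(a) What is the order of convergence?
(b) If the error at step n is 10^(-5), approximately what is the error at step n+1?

(a) Newton-Raphson has quadratic (order 2) convergence near simple roots.
    This means |e_{n+1}| ≈ C|e_n|².

(b) With |e_n| = 10^(-5) and C = 1.79:
    |e_{n+1}| ≈ 1.79 × (10^(-5))² = 1.79 × 10^(-10)

(a) 2 (quadratic); (b) |e_{n+1}| ≈ 1.790e-10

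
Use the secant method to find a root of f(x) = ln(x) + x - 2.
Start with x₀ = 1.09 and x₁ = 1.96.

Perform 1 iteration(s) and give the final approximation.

f(x) = ln(x) + x - 2
x₀ = 1.09, x₁ = 1.96

Secant formula: x_{n+1} = x_n - f(x_n)(x_n - x_{n-1})/(f(x_n) - f(x_{n-1}))

Iteration 1:
  f(1.090000) = -0.823822
  f(1.960000) = 0.632944
  x_2 = 1.960000 - 0.632944×(1.960000 - 1.090000)/(0.632944 - (-0.823822))
       = 1.581997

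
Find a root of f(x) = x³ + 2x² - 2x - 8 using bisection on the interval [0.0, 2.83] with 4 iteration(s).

f(x) = x³ + 2x² - 2x - 8
Initial interval: [0.0, 2.83]

Iteration 1:
  c_1 = (0.000000 + 2.830000)/2 = 1.415000
  f(c_1) = f(1.415000) = -3.992402
  f(a) × f(c) ≥ 0, new interval: [1.415000, 2.830000]
Iteration 2:
  c_2 = (1.415000 + 2.830000)/2 = 2.122500
  f(c_2) = f(2.122500) = 6.326888
  f(a) × f(c) < 0, new interval: [1.415000, 2.122500]
Iteration 3:
  c_3 = (1.415000 + 2.122500)/2 = 1.768750
  f(c_3) = f(1.768750) = 0.252946
  f(a) × f(c) < 0, new interval: [1.415000, 1.768750]
Iteration 4:
  c_4 = (1.415000 + 1.768750)/2 = 1.591875
  f(c_4) = f(1.591875) = -2.081702
  f(a) × f(c) ≥ 0, new interval: [1.591875, 1.768750]

After 4 iteration(s), the approximation is c_4 = 1.591875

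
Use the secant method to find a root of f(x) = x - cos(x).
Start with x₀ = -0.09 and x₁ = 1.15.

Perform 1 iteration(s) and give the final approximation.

f(x) = x - cos(x)
x₀ = -0.09, x₁ = 1.15

Secant formula: x_{n+1} = x_n - f(x_n)(x_n - x_{n-1})/(f(x_n) - f(x_{n-1}))

Iteration 1:
  f(-0.090000) = -1.085953
  f(1.150000) = 0.741513
  x_2 = 1.150000 - 0.741513×(1.150000 - (-0.090000))/(0.741513 - (-1.085953))
       = 0.646857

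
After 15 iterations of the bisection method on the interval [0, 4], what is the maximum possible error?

Bisection error bound: |error| ≤ (b-a)/2^n
|error| ≤ (4 - 0)/2^15 = 4/2^15
|error| ≤ 0.0001220703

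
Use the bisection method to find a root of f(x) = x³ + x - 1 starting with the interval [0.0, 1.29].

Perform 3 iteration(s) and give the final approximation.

f(x) = x³ + x - 1
Initial interval: [0.0, 1.29]

Iteration 1:
  c_1 = (0.000000 + 1.290000)/2 = 0.645000
  f(c_1) = f(0.645000) = -0.086664
  f(a) × f(c) ≥ 0, new interval: [0.645000, 1.290000]
Iteration 2:
  c_2 = (0.645000 + 1.290000)/2 = 0.967500
  f(c_2) = f(0.967500) = 0.873134
  f(a) × f(c) < 0, new interval: [0.645000, 0.967500]
Iteration 3:
  c_3 = (0.645000 + 0.967500)/2 = 0.806250
  f(c_3) = f(0.806250) = 0.330344
  f(a) × f(c) < 0, new interval: [0.645000, 0.806250]

After 3 iteration(s), the approximation is c_3 = 0.806250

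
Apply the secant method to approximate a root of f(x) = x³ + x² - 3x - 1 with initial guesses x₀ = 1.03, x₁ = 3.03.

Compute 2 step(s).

f(x) = x³ + x² - 3x - 1
x₀ = 1.03, x₁ = 3.03

Secant formula: x_{n+1} = x_n - f(x_n)(x_n - x_{n-1})/(f(x_n) - f(x_{n-1}))

Iteration 1:
  f(1.030000) = -1.936373
  f(3.030000) = 26.909027
  x_2 = 3.030000 - 26.909027×(3.030000 - 1.030000)/(26.909027 - (-1.936373))
       = 1.164259
Iteration 2:
  f(3.030000) = 26.909027
  f(1.164259) = -1.559127
  x_3 = 1.164259 - (-1.559127)×(1.164259 - 3.030000)/(-1.559127 - 26.909027)
       = 1.266441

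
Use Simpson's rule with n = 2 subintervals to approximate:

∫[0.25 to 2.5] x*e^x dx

f(x) = x*e^x
a = 0.25, b = 2.5, n = 2
h = (b - a)/n = 1.125000

Simpson's rule: (h/3)[f(x₀) + 4f(x₁) + 2f(x₂) + ... + f(xₙ)]

x_0 = 0.2500, f(x_0) = 0.321006, coefficient = 1
x_1 = 1.3750, f(x_1) = 5.438230, coefficient = 4
x_2 = 2.5000, f(x_2) = 30.456235, coefficient = 1

I ≈ (1.125000/3) × 52.530163 = 19.698811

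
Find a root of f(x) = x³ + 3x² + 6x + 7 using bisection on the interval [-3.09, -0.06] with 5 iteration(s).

f(x) = x³ + 3x² + 6x + 7
Initial interval: [-3.09, -0.06]

Iteration 1:
  c_1 = (-3.090000 + (-0.060000))/2 = -1.575000
  f(c_1) = f(-1.575000) = 1.084891
  f(a) × f(c) < 0, new interval: [-3.090000, -1.575000]
Iteration 2:
  c_2 = (-3.090000 + (-1.575000))/2 = -2.332500
  f(c_2) = f(-2.332500) = -3.363429
  f(a) × f(c) ≥ 0, new interval: [-2.332500, -1.575000]
Iteration 3:
  c_3 = (-2.332500 + (-1.575000))/2 = -1.953750
  f(c_3) = f(-1.953750) = -0.728818
  f(a) × f(c) ≥ 0, new interval: [-1.953750, -1.575000]
Iteration 4:
  c_4 = (-1.953750 + (-1.575000))/2 = -1.764375
  f(c_4) = f(-1.764375) = 0.260274
  f(a) × f(c) < 0, new interval: [-1.953750, -1.764375]
Iteration 5:
  c_5 = (-1.953750 + (-1.764375))/2 = -1.859062
  f(c_5) = f(-1.859062) = -0.211166
  f(a) × f(c) ≥ 0, new interval: [-1.859062, -1.764375]

After 5 iteration(s), the approximation is c_5 = -1.859062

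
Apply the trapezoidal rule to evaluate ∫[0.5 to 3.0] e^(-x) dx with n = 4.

f(x) = e^(-x)
a = 0.5, b = 3.0, n = 4
h = (b - a)/n = 0.625000

Trapezoidal rule: (h/2)[f(x₀) + 2f(x₁) + 2f(x₂) + ... + f(xₙ)]

x_0 = 0.5000, f(x_0) = 0.606531, coefficient = 1
x_1 = 1.1250, f(x_1) = 0.324652, coefficient = 2
x_2 = 1.7500, f(x_2) = 0.173774, coefficient = 2
x_3 = 2.3750, f(x_3) = 0.093014, coefficient = 2
x_4 = 3.0000, f(x_4) = 0.049787, coefficient = 1

I ≈ (0.625000/2) × 1.839200 = 0.574750
Exact value: 0.556744
Error: 0.018006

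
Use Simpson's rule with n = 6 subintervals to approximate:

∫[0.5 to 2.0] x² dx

f(x) = x²
a = 0.5, b = 2.0, n = 6
h = (b - a)/n = 0.250000

Simpson's rule: (h/3)[f(x₀) + 4f(x₁) + 2f(x₂) + ... + f(xₙ)]

x_0 = 0.5000, f(x_0) = 0.250000, coefficient = 1
x_1 = 0.7500, f(x_1) = 0.562500, coefficient = 4
x_2 = 1.0000, f(x_2) = 1.000000, coefficient = 2
x_3 = 1.2500, f(x_3) = 1.562500, coefficient = 4
x_4 = 1.5000, f(x_4) = 2.250000, coefficient = 2
x_5 = 1.7500, f(x_5) = 3.062500, coefficient = 4
x_6 = 2.0000, f(x_6) = 4.000000, coefficient = 1

I ≈ (0.250000/3) × 31.500000 = 2.625000
Exact value: 2.625000
Error: 0.000000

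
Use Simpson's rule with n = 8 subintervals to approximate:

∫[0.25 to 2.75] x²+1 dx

f(x) = x²+1
a = 0.25, b = 2.75, n = 8
h = (b - a)/n = 0.312500

Simpson's rule: (h/3)[f(x₀) + 4f(x₁) + 2f(x₂) + ... + f(xₙ)]

x_0 = 0.2500, f(x_0) = 1.062500, coefficient = 1
x_1 = 0.5625, f(x_1) = 1.316406, coefficient = 4
x_2 = 0.8750, f(x_2) = 1.765625, coefficient = 2
x_3 = 1.1875, f(x_3) = 2.410156, coefficient = 4
x_4 = 1.5000, f(x_4) = 3.250000, coefficient = 2
x_5 = 1.8125, f(x_5) = 4.285156, coefficient = 4
x_6 = 2.1250, f(x_6) = 5.515625, coefficient = 2
x_7 = 2.4375, f(x_7) = 6.941406, coefficient = 4
x_8 = 2.7500, f(x_8) = 8.562500, coefficient = 1

I ≈ (0.312500/3) × 90.500000 = 9.427083
Exact value: 9.427083
Error: 0.000000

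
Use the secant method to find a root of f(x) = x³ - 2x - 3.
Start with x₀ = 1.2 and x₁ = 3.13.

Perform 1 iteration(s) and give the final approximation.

f(x) = x³ - 2x - 3
x₀ = 1.2, x₁ = 3.13

Secant formula: x_{n+1} = x_n - f(x_n)(x_n - x_{n-1})/(f(x_n) - f(x_{n-1}))

Iteration 1:
  f(1.200000) = -3.672000
  f(3.130000) = 21.404297
  x_2 = 3.130000 - 21.404297×(3.130000 - 1.200000)/(21.404297 - (-3.672000))
       = 1.482616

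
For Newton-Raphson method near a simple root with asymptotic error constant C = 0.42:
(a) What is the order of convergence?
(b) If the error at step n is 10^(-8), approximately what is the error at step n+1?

(a) Newton-Raphson has quadratic (order 2) convergence near simple roots.
    This means |e_{n+1}| ≈ C|e_n|².

(b) With |e_n| = 10^(-8) and C = 0.42:
    |e_{n+1}| ≈ 0.42 × (10^(-8))² = 0.42 × 10^(-16)

(a) 2 (quadratic); (b) |e_{n+1}| ≈ 4.200e-17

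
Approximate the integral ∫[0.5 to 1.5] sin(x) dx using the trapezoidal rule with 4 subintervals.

f(x) = sin(x)
a = 0.5, b = 1.5, n = 4
h = (b - a)/n = 0.250000

Trapezoidal rule: (h/2)[f(x₀) + 2f(x₁) + 2f(x₂) + ... + f(xₙ)]

x_0 = 0.5000, f(x_0) = 0.479426, coefficient = 1
x_1 = 0.7500, f(x_1) = 0.681639, coefficient = 2
x_2 = 1.0000, f(x_2) = 0.841471, coefficient = 2
x_3 = 1.2500, f(x_3) = 0.948985, coefficient = 2
x_4 = 1.5000, f(x_4) = 0.997495, coefficient = 1

I ≈ (0.250000/2) × 6.421109 = 0.802639
Exact value: 0.806845
Error: 0.004207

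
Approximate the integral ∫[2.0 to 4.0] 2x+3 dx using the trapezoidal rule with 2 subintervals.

f(x) = 2x+3
a = 2.0, b = 4.0, n = 2
h = (b - a)/n = 1.000000

Trapezoidal rule: (h/2)[f(x₀) + 2f(x₁) + 2f(x₂) + ... + f(xₙ)]

x_0 = 2.0000, f(x_0) = 7.000000, coefficient = 1
x_1 = 3.0000, f(x_1) = 9.000000, coefficient = 2
x_2 = 4.0000, f(x_2) = 11.000000, coefficient = 1

I ≈ (1.000000/2) × 36.000000 = 18.000000
Exact value: 18.000000
Error: 0.000000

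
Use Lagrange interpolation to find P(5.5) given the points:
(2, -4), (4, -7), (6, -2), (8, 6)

Lagrange interpolation formula:
P(x) = Σ yᵢ × Lᵢ(x)
where Lᵢ(x) = Π_{j≠i} (x - xⱼ)/(xᵢ - xⱼ)

L_0(5.5) = (5.5 - 4)/(2 - 4) × (5.5 - 6)/(2 - 6) × (5.5 - 8)/(2 - 8) = -0.039062
L_1(5.5) = (5.5 - 2)/(4 - 2) × (5.5 - 6)/(4 - 6) × (5.5 - 8)/(4 - 8) = 0.273438
L_2(5.5) = (5.5 - 2)/(6 - 2) × (5.5 - 4)/(6 - 4) × (5.5 - 8)/(6 - 8) = 0.820312
L_3(5.5) = (5.5 - 2)/(8 - 2) × (5.5 - 4)/(8 - 4) × (5.5 - 6)/(8 - 6) = -0.054688

P(5.5) = (-4)×L_0(5.5) + (-7)×L_1(5.5) + (-2)×L_2(5.5) + 6×L_3(5.5)
P(5.5) = -3.726562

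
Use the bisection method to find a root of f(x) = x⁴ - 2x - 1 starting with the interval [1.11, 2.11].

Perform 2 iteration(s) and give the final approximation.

f(x) = x⁴ - 2x - 1
Initial interval: [1.11, 2.11]

Iteration 1:
  c_1 = (1.110000 + 2.110000)/2 = 1.610000
  f(c_1) = f(1.610000) = 2.498982
  f(a) × f(c) < 0, new interval: [1.110000, 1.610000]
Iteration 2:
  c_2 = (1.110000 + 1.610000)/2 = 1.360000
  f(c_2) = f(1.360000) = -0.298980
  f(a) × f(c) ≥ 0, new interval: [1.360000, 1.610000]

After 2 iteration(s), the approximation is c_2 = 1.360000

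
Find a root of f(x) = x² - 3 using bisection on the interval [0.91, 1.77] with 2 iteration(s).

f(x) = x² - 3
Initial interval: [0.91, 1.77]

Iteration 1:
  c_1 = (0.910000 + 1.770000)/2 = 1.340000
  f(c_1) = f(1.340000) = -1.204400
  f(a) × f(c) ≥ 0, new interval: [1.340000, 1.770000]
Iteration 2:
  c_2 = (1.340000 + 1.770000)/2 = 1.555000
  f(c_2) = f(1.555000) = -0.581975
  f(a) × f(c) ≥ 0, new interval: [1.555000, 1.770000]

After 2 iteration(s), the approximation is c_2 = 1.555000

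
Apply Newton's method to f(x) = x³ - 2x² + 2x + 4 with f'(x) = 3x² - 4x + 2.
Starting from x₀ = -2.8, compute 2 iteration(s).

f(x) = x³ - 2x² + 2x + 4
f'(x) = 3x² - 4x + 2
x₀ = -2.8

Newton-Raphson formula: x_{n+1} = x_n - f(x_n)/f'(x_n)

Iteration 1:
  f(-2.800000) = -39.232000
  f'(-2.800000) = 36.720000
  x_1 = -2.800000 - (-39.232000)/36.720000 = -1.731590
Iteration 2:
  f(-1.731590) = -10.652002
  f'(-1.731590) = 17.921578
  x_2 = -1.731590 - (-10.652002)/17.921578 = -1.137223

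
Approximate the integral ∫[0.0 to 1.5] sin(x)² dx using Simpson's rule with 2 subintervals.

f(x) = sin(x)²
a = 0.0, b = 1.5, n = 2
h = (b - a)/n = 0.750000

Simpson's rule: (h/3)[f(x₀) + 4f(x₁) + 2f(x₂) + ... + f(xₙ)]

x_0 = 0.0000, f(x_0) = 0.000000, coefficient = 1
x_1 = 0.7500, f(x_1) = 0.464631, coefficient = 4
x_2 = 1.5000, f(x_2) = 0.994996, coefficient = 1

I ≈ (0.750000/3) × 2.853522 = 0.713380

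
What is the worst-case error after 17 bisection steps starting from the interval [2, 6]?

Bisection error bound: |error| ≤ (b-a)/2^n
|error| ≤ (6 - 2)/2^17 = 4/2^17
|error| ≤ 0.0000305176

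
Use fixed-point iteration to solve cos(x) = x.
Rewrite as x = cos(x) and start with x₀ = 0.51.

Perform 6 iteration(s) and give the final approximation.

Equation: cos(x) = x
Fixed-point form: x = cos(x)
x₀ = 0.51

x_1 = g(0.510000) = 0.872745
x_2 = g(0.872745) = 0.642726
x_3 = g(0.642726) = 0.800465
x_4 = g(0.800465) = 0.696373
x_5 = g(0.696373) = 0.767173
x_6 = g(0.767173) = 0.719875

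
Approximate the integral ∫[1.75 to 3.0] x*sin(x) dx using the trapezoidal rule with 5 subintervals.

f(x) = x*sin(x)
a = 1.75, b = 3.0, n = 5
h = (b - a)/n = 0.250000

Trapezoidal rule: (h/2)[f(x₀) + 2f(x₁) + 2f(x₂) + ... + f(xₙ)]

x_0 = 1.7500, f(x_0) = 1.721975, coefficient = 1
x_1 = 2.0000, f(x_1) = 1.818595, coefficient = 2
x_2 = 2.2500, f(x_2) = 1.750665, coefficient = 2
x_3 = 2.5000, f(x_3) = 1.496180, coefficient = 2
x_4 = 2.7500, f(x_4) = 1.049568, coefficient = 2
x_5 = 3.0000, f(x_5) = 0.423360, coefficient = 1

I ≈ (0.250000/2) × 14.375351 = 1.796919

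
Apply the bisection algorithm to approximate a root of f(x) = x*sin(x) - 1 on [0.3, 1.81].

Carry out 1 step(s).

f(x) = x*sin(x) - 1
Initial interval: [0.3, 1.81]

Iteration 1:
  c_1 = (0.300000 + 1.810000)/2 = 1.055000
  f(c_1) = f(1.055000) = -0.082255
  f(a) × f(c) ≥ 0, new interval: [1.055000, 1.810000]

After 1 iteration(s), the approximation is c_1 = 1.055000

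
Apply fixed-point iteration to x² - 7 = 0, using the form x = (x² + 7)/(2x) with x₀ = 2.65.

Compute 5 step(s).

Equation: x² - 7 = 0
Fixed-point form: x = (x² + 7)/(2x)
x₀ = 2.65

x_1 = g(2.650000) = 2.645755
x_2 = g(2.645755) = 2.645751
x_3 = g(2.645751) = 2.645751
x_4 = g(2.645751) = 2.645751
x_5 = g(2.645751) = 2.645751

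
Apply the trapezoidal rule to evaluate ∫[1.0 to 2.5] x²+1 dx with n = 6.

f(x) = x²+1
a = 1.0, b = 2.5, n = 6
h = (b - a)/n = 0.250000

Trapezoidal rule: (h/2)[f(x₀) + 2f(x₁) + 2f(x₂) + ... + f(xₙ)]

x_0 = 1.0000, f(x_0) = 2.000000, coefficient = 1
x_1 = 1.2500, f(x_1) = 2.562500, coefficient = 2
x_2 = 1.5000, f(x_2) = 3.250000, coefficient = 2
x_3 = 1.7500, f(x_3) = 4.062500, coefficient = 2
x_4 = 2.0000, f(x_4) = 5.000000, coefficient = 2
x_5 = 2.2500, f(x_5) = 6.062500, coefficient = 2
x_6 = 2.5000, f(x_6) = 7.250000, coefficient = 1

I ≈ (0.250000/2) × 51.125000 = 6.390625
Exact value: 6.375000
Error: 0.015625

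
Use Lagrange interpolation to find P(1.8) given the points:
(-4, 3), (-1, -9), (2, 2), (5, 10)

Lagrange interpolation formula:
P(x) = Σ yᵢ × Lᵢ(x)
where Lᵢ(x) = Π_{j≠i} (x - xⱼ)/(xᵢ - xⱼ)

L_0(1.8) = (1.8 - (-1))/(-4 - (-1)) × (1.8 - 2)/(-4 - 2) × (1.8 - 5)/(-4 - 5) = -0.011062
L_1(1.8) = (1.8 - (-4))/(-1 - (-4)) × (1.8 - 2)/(-1 - 2) × (1.8 - 5)/(-1 - 5) = 0.068741
L_2(1.8) = (1.8 - (-4))/(2 - (-4)) × (1.8 - (-1))/(2 - (-1)) × (1.8 - 5)/(2 - 5) = 0.962370
L_3(1.8) = (1.8 - (-4))/(5 - (-4)) × (1.8 - (-1))/(5 - (-1)) × (1.8 - 2)/(5 - 2) = -0.020049

P(1.8) = 3×L_0(1.8) + (-9)×L_1(1.8) + 2×L_2(1.8) + 10×L_3(1.8)
P(1.8) = 1.072395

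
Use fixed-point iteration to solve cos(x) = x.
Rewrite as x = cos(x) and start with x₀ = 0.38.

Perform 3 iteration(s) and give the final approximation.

Equation: cos(x) = x
Fixed-point form: x = cos(x)
x₀ = 0.38

x_1 = g(0.380000) = 0.928665
x_2 = g(0.928665) = 0.598904
x_3 = g(0.598904) = 0.825954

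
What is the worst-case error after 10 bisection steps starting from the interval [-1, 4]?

Bisection error bound: |error| ≤ (b-a)/2^n
|error| ≤ (4 - (-1))/2^10 = 5/2^10
|error| ≤ 0.0048828125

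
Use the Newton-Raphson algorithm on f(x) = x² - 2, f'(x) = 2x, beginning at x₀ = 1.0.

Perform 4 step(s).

f(x) = x² - 2
f'(x) = 2x
x₀ = 1.0

Newton-Raphson formula: x_{n+1} = x_n - f(x_n)/f'(x_n)

Iteration 1:
  f(1.000000) = -1.000000
  f'(1.000000) = 2.000000
  x_1 = 1.000000 - (-1.000000)/2.000000 = 1.500000
Iteration 2:
  f(1.500000) = 0.250000
  f'(1.500000) = 3.000000
  x_2 = 1.500000 - 0.250000/3.000000 = 1.416667
Iteration 3:
  f(1.416667) = 0.006944
  f'(1.416667) = 2.833333
  x_3 = 1.416667 - 0.006944/2.833333 = 1.414216
Iteration 4:
  f(1.414216) = 0.000006
  f'(1.414216) = 2.828431
  x_4 = 1.414216 - 0.000006/2.828431 = 1.414214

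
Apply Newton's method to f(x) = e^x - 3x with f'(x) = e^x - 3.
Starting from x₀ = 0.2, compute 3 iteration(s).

f(x) = e^x - 3x
f'(x) = e^x - 3
x₀ = 0.2

Newton-Raphson formula: x_{n+1} = x_n - f(x_n)/f'(x_n)

Iteration 1:
  f(0.200000) = 0.621403
  f'(0.200000) = -1.778597
  x_1 = 0.200000 - 0.621403/(-1.778597) = 0.549378
Iteration 2:
  f(0.549378) = 0.084041
  f'(0.549378) = -1.267825
  x_2 = 0.549378 - 0.084041/(-1.267825) = 0.615666
Iteration 3:
  f(0.615666) = 0.003891
  f'(0.615666) = -1.149112
  x_3 = 0.615666 - 0.003891/(-1.149112) = 0.619052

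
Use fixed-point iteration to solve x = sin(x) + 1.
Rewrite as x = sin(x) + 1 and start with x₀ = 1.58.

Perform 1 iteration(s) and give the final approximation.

Equation: x = sin(x) + 1
Fixed-point form: x = sin(x) + 1
x₀ = 1.58

x_1 = g(1.580000) = 1.999958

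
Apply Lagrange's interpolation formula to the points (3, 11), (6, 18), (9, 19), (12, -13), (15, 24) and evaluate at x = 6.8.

Lagrange interpolation formula:
P(x) = Σ yᵢ × Lᵢ(x)
where Lᵢ(x) = Π_{j≠i} (x - xⱼ)/(xᵢ - xⱼ)

L_0(6.8) = (6.8 - 6)/(3 - 6) × (6.8 - 9)/(3 - 9) × (6.8 - 12)/(3 - 12) × (6.8 - 15)/(3 - 15) = -0.038604
L_1(6.8) = (6.8 - 3)/(6 - 3) × (6.8 - 9)/(6 - 9) × (6.8 - 12)/(6 - 12) × (6.8 - 15)/(6 - 15) = 0.733478
L_2(6.8) = (6.8 - 3)/(9 - 3) × (6.8 - 6)/(9 - 6) × (6.8 - 12)/(9 - 12) × (6.8 - 15)/(9 - 15) = 0.400079
L_3(6.8) = (6.8 - 3)/(12 - 3) × (6.8 - 6)/(12 - 6) × (6.8 - 9)/(12 - 9) × (6.8 - 15)/(12 - 15) = -0.112843
L_4(6.8) = (6.8 - 3)/(15 - 3) × (6.8 - 6)/(15 - 6) × (6.8 - 9)/(15 - 9) × (6.8 - 12)/(15 - 12) = 0.017890

P(6.8) = 11×L_0(6.8) + 18×L_1(6.8) + 19×L_2(6.8) + (-13)×L_3(6.8) + 24×L_4(6.8)
P(6.8) = 22.275773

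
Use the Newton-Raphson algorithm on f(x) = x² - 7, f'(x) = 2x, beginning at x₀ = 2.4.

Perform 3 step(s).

f(x) = x² - 7
f'(x) = 2x
x₀ = 2.4

Newton-Raphson formula: x_{n+1} = x_n - f(x_n)/f'(x_n)

Iteration 1:
  f(2.400000) = -1.240000
  f'(2.400000) = 4.800000
  x_1 = 2.400000 - (-1.240000)/4.800000 = 2.658333
Iteration 2:
  f(2.658333) = 0.066736
  f'(2.658333) = 5.316667
  x_2 = 2.658333 - 0.066736/5.316667 = 2.645781
Iteration 3:
  f(2.645781) = 0.000158
  f'(2.645781) = 5.291562
  x_3 = 2.645781 - 0.000158/5.291562 = 2.645751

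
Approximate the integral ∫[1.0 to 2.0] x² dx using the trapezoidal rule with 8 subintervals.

f(x) = x²
a = 1.0, b = 2.0, n = 8
h = (b - a)/n = 0.125000

Trapezoidal rule: (h/2)[f(x₀) + 2f(x₁) + 2f(x₂) + ... + f(xₙ)]

x_0 = 1.0000, f(x_0) = 1.000000, coefficient = 1
x_1 = 1.1250, f(x_1) = 1.265625, coefficient = 2
x_2 = 1.2500, f(x_2) = 1.562500, coefficient = 2
x_3 = 1.3750, f(x_3) = 1.890625, coefficient = 2
x_4 = 1.5000, f(x_4) = 2.250000, coefficient = 2
x_5 = 1.6250, f(x_5) = 2.640625, coefficient = 2
x_6 = 1.7500, f(x_6) = 3.062500, coefficient = 2
x_7 = 1.8750, f(x_7) = 3.515625, coefficient = 2
x_8 = 2.0000, f(x_8) = 4.000000, coefficient = 1

I ≈ (0.125000/2) × 37.375000 = 2.335938
Exact value: 2.333333
Error: 0.002604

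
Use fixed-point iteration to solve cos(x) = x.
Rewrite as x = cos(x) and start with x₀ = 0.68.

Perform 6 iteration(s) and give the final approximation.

Equation: cos(x) = x
Fixed-point form: x = cos(x)
x₀ = 0.68

x_1 = g(0.680000) = 0.777573
x_2 = g(0.777573) = 0.712618
x_3 = g(0.712618) = 0.756652
x_4 = g(0.756652) = 0.727138
x_5 = g(0.727138) = 0.747080
x_6 = g(0.747080) = 0.733676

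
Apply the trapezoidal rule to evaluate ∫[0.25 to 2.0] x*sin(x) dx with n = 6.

f(x) = x*sin(x)
a = 0.25, b = 2.0, n = 6
h = (b - a)/n = 0.291667

Trapezoidal rule: (h/2)[f(x₀) + 2f(x₁) + 2f(x₂) + ... + f(xₙ)]

x_0 = 0.2500, f(x_0) = 0.061851, coefficient = 1
x_1 = 0.5417, f(x_1) = 0.279264, coefficient = 2
x_2 = 0.8333, f(x_2) = 0.616814, coefficient = 2
x_3 = 1.1250, f(x_3) = 1.015051, coefficient = 2
x_4 = 1.4167, f(x_4) = 1.399873, coefficient = 2
x_5 = 1.7083, f(x_5) = 1.692201, coefficient = 2
x_6 = 2.0000, f(x_6) = 1.818595, coefficient = 1

I ≈ (0.291667/2) × 11.886852 = 1.733499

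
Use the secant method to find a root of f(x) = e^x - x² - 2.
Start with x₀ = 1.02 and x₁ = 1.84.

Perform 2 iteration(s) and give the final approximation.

f(x) = e^x - x² - 2
x₀ = 1.02, x₁ = 1.84

Secant formula: x_{n+1} = x_n - f(x_n)(x_n - x_{n-1})/(f(x_n) - f(x_{n-1}))

Iteration 1:
  f(1.020000) = -0.267205
  f(1.840000) = 0.910938
  x_2 = 1.840000 - 0.910938×(1.840000 - 1.020000)/(0.910938 - (-0.267205))
       = 1.205978
Iteration 2:
  f(1.840000) = 0.910938
  f(1.205978) = -0.114359
  x_3 = 1.205978 - (-0.114359)×(1.205978 - 1.840000)/(-0.114359 - 0.910938)
       = 1.276695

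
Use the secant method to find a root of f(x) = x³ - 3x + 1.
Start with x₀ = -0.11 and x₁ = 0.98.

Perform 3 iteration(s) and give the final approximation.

f(x) = x³ - 3x + 1
x₀ = -0.11, x₁ = 0.98

Secant formula: x_{n+1} = x_n - f(x_n)(x_n - x_{n-1})/(f(x_n) - f(x_{n-1}))

Iteration 1:
  f(-0.110000) = 1.328669
  f(0.980000) = -0.998808
  x_2 = 0.980000 - (-0.998808)×(0.980000 - (-0.110000))/(-0.998808 - 1.328669)
       = 0.512240
Iteration 2:
  f(0.980000) = -0.998808
  f(0.512240) = -0.402313
  x_3 = 0.512240 - (-0.402313)×(0.512240 - 0.980000)/(-0.402313 - (-0.998808))
       = 0.196753
Iteration 3:
  f(0.512240) = -0.402313
  f(0.196753) = 0.417357
  x_4 = 0.196753 - 0.417357×(0.196753 - 0.512240)/(0.417357 - (-0.402313))
       = 0.357392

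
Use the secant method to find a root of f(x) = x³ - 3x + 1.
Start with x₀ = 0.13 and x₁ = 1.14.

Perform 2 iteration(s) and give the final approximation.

f(x) = x³ - 3x + 1
x₀ = 0.13, x₁ = 1.14

Secant formula: x_{n+1} = x_n - f(x_n)(x_n - x_{n-1})/(f(x_n) - f(x_{n-1}))

Iteration 1:
  f(0.130000) = 0.612197
  f(1.140000) = -0.938456
  x_2 = 1.140000 - (-0.938456)×(1.140000 - 0.130000)/(-0.938456 - 0.612197)
       = 0.528747
Iteration 2:
  f(1.140000) = -0.938456
  f(0.528747) = -0.438418
  x_3 = 0.528747 - (-0.438418)×(0.528747 - 1.140000)/(-0.438418 - (-0.938456))
       = -0.007181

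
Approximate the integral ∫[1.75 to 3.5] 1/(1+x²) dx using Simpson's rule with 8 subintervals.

f(x) = 1/(1+x²)
a = 1.75, b = 3.5, n = 8
h = (b - a)/n = 0.218750

Simpson's rule: (h/3)[f(x₀) + 4f(x₁) + 2f(x₂) + ... + f(xₙ)]

x_0 = 1.7500, f(x_0) = 0.246154, coefficient = 1
x_1 = 1.9688, f(x_1) = 0.205087, coefficient = 4
x_2 = 2.1875, f(x_2) = 0.172856, coefficient = 2
x_3 = 2.4062, f(x_3) = 0.147275, coefficient = 4
x_4 = 2.6250, f(x_4) = 0.126733, coefficient = 2
x_5 = 2.8438, f(x_5) = 0.110048, coefficient = 4
x_6 = 3.0625, f(x_6) = 0.096349, coefficient = 2
x_7 = 3.2812, f(x_7) = 0.084986, coefficient = 4
x_8 = 3.5000, f(x_8) = 0.075472, coefficient = 1

I ≈ (0.218750/3) × 3.303087 = 0.240850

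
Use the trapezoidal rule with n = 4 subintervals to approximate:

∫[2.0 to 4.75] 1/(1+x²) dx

f(x) = 1/(1+x²)
a = 2.0, b = 4.75, n = 4
h = (b - a)/n = 0.687500

Trapezoidal rule: (h/2)[f(x₀) + 2f(x₁) + 2f(x₂) + ... + f(xₙ)]

x_0 = 2.0000, f(x_0) = 0.200000, coefficient = 1
x_1 = 2.6875, f(x_1) = 0.121615, coefficient = 2
x_2 = 3.3750, f(x_2) = 0.080706, coefficient = 2
x_3 = 4.0625, f(x_3) = 0.057130, coefficient = 2
x_4 = 4.7500, f(x_4) = 0.042440, coefficient = 1

I ≈ (0.687500/2) × 0.761343 = 0.261712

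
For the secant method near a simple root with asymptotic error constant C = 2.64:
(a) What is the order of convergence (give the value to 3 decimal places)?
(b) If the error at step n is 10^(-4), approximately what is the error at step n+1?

(a) Secant method has superlinear convergence with order φ = (1+√5)/2 ≈ 1.618.
    This means |e_{n+1}| ≈ C|e_n|^1.618.

(b) With |e_n| = 10^(-4) and C = 2.64:
    |e_{n+1}| ≈ 2.64 × (10^(-4))^1.618 = 2.64 × 10^(-6.47)

(a) ≈ 1.618 (golden ratio); (b) |e_{n+1}| ≈ 8.902e-07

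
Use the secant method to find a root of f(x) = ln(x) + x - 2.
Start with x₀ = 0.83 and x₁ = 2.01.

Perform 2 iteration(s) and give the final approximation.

f(x) = ln(x) + x - 2
x₀ = 0.83, x₁ = 2.01

Secant formula: x_{n+1} = x_n - f(x_n)(x_n - x_{n-1})/(f(x_n) - f(x_{n-1}))

Iteration 1:
  f(0.830000) = -1.356330
  f(2.010000) = 0.708135
  x_2 = 2.010000 - 0.708135×(2.010000 - 0.830000)/(0.708135 - (-1.356330))
       = 1.605247
Iteration 2:
  f(2.010000) = 0.708135
  f(1.605247) = 0.078524
  x_3 = 1.605247 - 0.078524×(1.605247 - 2.010000)/(0.078524 - 0.708135)
       = 1.554766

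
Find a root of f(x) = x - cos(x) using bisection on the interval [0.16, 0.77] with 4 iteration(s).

f(x) = x - cos(x)
Initial interval: [0.16, 0.77]

Iteration 1:
  c_1 = (0.160000 + 0.770000)/2 = 0.465000
  f(c_1) = f(0.465000) = -0.428822
  f(a) × f(c) ≥ 0, new interval: [0.465000, 0.770000]
Iteration 2:
  c_2 = (0.465000 + 0.770000)/2 = 0.617500
  f(c_2) = f(0.617500) = -0.197828
  f(a) × f(c) ≥ 0, new interval: [0.617500, 0.770000]
Iteration 3:
  c_3 = (0.617500 + 0.770000)/2 = 0.693750
  f(c_3) = f(0.693750) = -0.075104
  f(a) × f(c) ≥ 0, new interval: [0.693750, 0.770000]
Iteration 4:
  c_4 = (0.693750 + 0.770000)/2 = 0.731875
  f(c_4) = f(0.731875) = -0.012048
  f(a) × f(c) ≥ 0, new interval: [0.731875, 0.770000]

After 4 iteration(s), the approximation is c_4 = 0.731875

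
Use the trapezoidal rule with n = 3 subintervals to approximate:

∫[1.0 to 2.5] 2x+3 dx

f(x) = 2x+3
a = 1.0, b = 2.5, n = 3
h = (b - a)/n = 0.500000

Trapezoidal rule: (h/2)[f(x₀) + 2f(x₁) + 2f(x₂) + ... + f(xₙ)]

x_0 = 1.0000, f(x_0) = 5.000000, coefficient = 1
x_1 = 1.5000, f(x_1) = 6.000000, coefficient = 2
x_2 = 2.0000, f(x_2) = 7.000000, coefficient = 2
x_3 = 2.5000, f(x_3) = 8.000000, coefficient = 1

I ≈ (0.500000/2) × 39.000000 = 9.750000
Exact value: 9.750000
Error: 0.000000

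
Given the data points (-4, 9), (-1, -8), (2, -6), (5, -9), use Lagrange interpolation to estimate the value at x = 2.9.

Lagrange interpolation formula:
P(x) = Σ yᵢ × Lᵢ(x)
where Lᵢ(x) = Π_{j≠i} (x - xⱼ)/(xᵢ - xⱼ)

L_0(2.9) = (2.9 - (-1))/(-4 - (-1)) × (2.9 - 2)/(-4 - 2) × (2.9 - 5)/(-4 - 5) = 0.045500
L_1(2.9) = (2.9 - (-4))/(-1 - (-4)) × (2.9 - 2)/(-1 - 2) × (2.9 - 5)/(-1 - 5) = -0.241500
L_2(2.9) = (2.9 - (-4))/(2 - (-4)) × (2.9 - (-1))/(2 - (-1)) × (2.9 - 5)/(2 - 5) = 1.046500
L_3(2.9) = (2.9 - (-4))/(5 - (-4)) × (2.9 - (-1))/(5 - (-1)) × (2.9 - 2)/(5 - 2) = 0.149500

P(2.9) = 9×L_0(2.9) + (-8)×L_1(2.9) + (-6)×L_2(2.9) + (-9)×L_3(2.9)
P(2.9) = -5.283000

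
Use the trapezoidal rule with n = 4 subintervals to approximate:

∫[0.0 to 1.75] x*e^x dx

f(x) = x*e^x
a = 0.0, b = 1.75, n = 4
h = (b - a)/n = 0.437500

Trapezoidal rule: (h/2)[f(x₀) + 2f(x₁) + 2f(x₂) + ... + f(xₙ)]

x_0 = 0.0000, f(x_0) = 0.000000, coefficient = 1
x_1 = 0.4375, f(x_1) = 0.677613, coefficient = 2
x_2 = 0.8750, f(x_2) = 2.099016, coefficient = 2
x_3 = 1.3125, f(x_3) = 4.876529, coefficient = 2
x_4 = 1.7500, f(x_4) = 10.070555, coefficient = 1

I ≈ (0.437500/2) × 25.376871 = 5.551191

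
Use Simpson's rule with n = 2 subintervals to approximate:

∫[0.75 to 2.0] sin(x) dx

f(x) = sin(x)
a = 0.75, b = 2.0, n = 2
h = (b - a)/n = 0.625000

Simpson's rule: (h/3)[f(x₀) + 4f(x₁) + 2f(x₂) + ... + f(xₙ)]

x_0 = 0.7500, f(x_0) = 0.681639, coefficient = 1
x_1 = 1.3750, f(x_1) = 0.980893, coefficient = 4
x_2 = 2.0000, f(x_2) = 0.909297, coefficient = 1

I ≈ (0.625000/3) × 5.514508 = 1.148856
Exact value: 1.147836
Error: 0.001020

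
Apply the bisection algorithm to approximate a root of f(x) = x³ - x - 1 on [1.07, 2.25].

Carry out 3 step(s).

f(x) = x³ - x - 1
Initial interval: [1.07, 2.25]

Iteration 1:
  c_1 = (1.070000 + 2.250000)/2 = 1.660000
  f(c_1) = f(1.660000) = 1.914296
  f(a) × f(c) < 0, new interval: [1.070000, 1.660000]
Iteration 2:
  c_2 = (1.070000 + 1.660000)/2 = 1.365000
  f(c_2) = f(1.365000) = 0.178302
  f(a) × f(c) < 0, new interval: [1.070000, 1.365000]
Iteration 3:
  c_3 = (1.070000 + 1.365000)/2 = 1.217500
  f(c_3) = f(1.217500) = -0.412792
  f(a) × f(c) ≥ 0, new interval: [1.217500, 1.365000]

After 3 iteration(s), the approximation is c_3 = 1.217500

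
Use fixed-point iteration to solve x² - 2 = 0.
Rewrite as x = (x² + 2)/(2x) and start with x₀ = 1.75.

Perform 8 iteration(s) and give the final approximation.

Equation: x² - 2 = 0
Fixed-point form: x = (x² + 2)/(2x)
x₀ = 1.75

x_1 = g(1.750000) = 1.446429
x_2 = g(1.446429) = 1.414572
x_3 = g(1.414572) = 1.414214
x_4 = g(1.414214) = 1.414214
x_5 = g(1.414214) = 1.414214
x_6 = g(1.414214) = 1.414214
x_7 = g(1.414214) = 1.414214
x_8 = g(1.414214) = 1.414214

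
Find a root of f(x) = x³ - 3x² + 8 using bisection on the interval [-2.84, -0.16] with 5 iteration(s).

f(x) = x³ - 3x² + 8
Initial interval: [-2.84, -0.16]

Iteration 1:
  c_1 = (-2.840000 + (-0.160000))/2 = -1.500000
  f(c_1) = f(-1.500000) = -2.125000
  f(a) × f(c) ≥ 0, new interval: [-1.500000, -0.160000]
Iteration 2:
  c_2 = (-1.500000 + (-0.160000))/2 = -0.830000
  f(c_2) = f(-0.830000) = 5.361513
  f(a) × f(c) < 0, new interval: [-1.500000, -0.830000]
Iteration 3:
  c_3 = (-1.500000 + (-0.830000))/2 = -1.165000
  f(c_3) = f(-1.165000) = 2.347158
  f(a) × f(c) < 0, new interval: [-1.500000, -1.165000]
Iteration 4:
  c_4 = (-1.500000 + (-1.165000))/2 = -1.332500
  f(c_4) = f(-1.332500) = 0.307403
  f(a) × f(c) < 0, new interval: [-1.500000, -1.332500]
Iteration 5:
  c_5 = (-1.500000 + (-1.332500))/2 = -1.416250
  f(c_5) = f(-1.416250) = -0.857956
  f(a) × f(c) ≥ 0, new interval: [-1.416250, -1.332500]

After 5 iteration(s), the approximation is c_5 = -1.416250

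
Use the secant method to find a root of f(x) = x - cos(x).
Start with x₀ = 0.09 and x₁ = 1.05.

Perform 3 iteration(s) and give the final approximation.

f(x) = x - cos(x)
x₀ = 0.09, x₁ = 1.05

Secant formula: x_{n+1} = x_n - f(x_n)(x_n - x_{n-1})/(f(x_n) - f(x_{n-1}))

Iteration 1:
  f(0.090000) = -0.905953
  f(1.050000) = 0.552429
  x_2 = 1.050000 - 0.552429×(1.050000 - 0.090000)/(0.552429 - (-0.905953))
       = 0.686356
Iteration 2:
  f(1.050000) = 0.552429
  f(0.686356) = -0.087204
  x_3 = 0.686356 - (-0.087204)×(0.686356 - 1.050000)/(-0.087204 - 0.552429)
       = 0.735933
Iteration 3:
  f(0.686356) = -0.087204
  f(0.735933) = -0.005271
  x_4 = 0.735933 - (-0.005271)×(0.735933 - 0.686356)/(-0.005271 - (-0.087204))
       = 0.739123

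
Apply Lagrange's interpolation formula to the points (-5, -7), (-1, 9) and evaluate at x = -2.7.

Lagrange interpolation formula:
P(x) = Σ yᵢ × Lᵢ(x)
where Lᵢ(x) = Π_{j≠i} (x - xⱼ)/(xᵢ - xⱼ)

L_0(-2.7) = (-2.7 - (-1))/(-5 - (-1)) = 0.425000
L_1(-2.7) = (-2.7 - (-5))/(-1 - (-5)) = 0.575000

P(-2.7) = (-7)×L_0(-2.7) + 9×L_1(-2.7)
P(-2.7) = 2.200000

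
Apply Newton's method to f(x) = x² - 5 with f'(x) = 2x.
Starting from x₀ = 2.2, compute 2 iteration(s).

f(x) = x² - 5
f'(x) = 2x
x₀ = 2.2

Newton-Raphson formula: x_{n+1} = x_n - f(x_n)/f'(x_n)

Iteration 1:
  f(2.200000) = -0.160000
  f'(2.200000) = 4.400000
  x_1 = 2.200000 - (-0.160000)/4.400000 = 2.236364
Iteration 2:
  f(2.236364) = 0.001322
  f'(2.236364) = 4.472727
  x_2 = 2.236364 - 0.001322/4.472727 = 2.236068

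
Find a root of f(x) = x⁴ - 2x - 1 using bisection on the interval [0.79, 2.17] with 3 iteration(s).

f(x) = x⁴ - 2x - 1
Initial interval: [0.79, 2.17]

Iteration 1:
  c_1 = (0.790000 + 2.170000)/2 = 1.480000
  f(c_1) = f(1.480000) = 0.837852
  f(a) × f(c) < 0, new interval: [0.790000, 1.480000]
Iteration 2:
  c_2 = (0.790000 + 1.480000)/2 = 1.135000
  f(c_2) = f(1.135000) = -1.610476
  f(a) × f(c) ≥ 0, new interval: [1.135000, 1.480000]
Iteration 3:
  c_3 = (1.135000 + 1.480000)/2 = 1.307500
  f(c_3) = f(1.307500) = -0.692417
  f(a) × f(c) ≥ 0, new interval: [1.307500, 1.480000]

After 3 iteration(s), the approximation is c_3 = 1.307500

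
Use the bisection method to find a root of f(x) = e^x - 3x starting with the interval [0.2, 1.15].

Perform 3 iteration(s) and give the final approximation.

f(x) = e^x - 3x
Initial interval: [0.2, 1.15]

Iteration 1:
  c_1 = (0.200000 + 1.150000)/2 = 0.675000
  f(c_1) = f(0.675000) = -0.060967
  f(a) × f(c) < 0, new interval: [0.200000, 0.675000]
Iteration 2:
  c_2 = (0.200000 + 0.675000)/2 = 0.437500
  f(c_2) = f(0.437500) = 0.236330
  f(a) × f(c) ≥ 0, new interval: [0.437500, 0.675000]
Iteration 3:
  c_3 = (0.437500 + 0.675000)/2 = 0.556250
  f(c_3) = f(0.556250) = 0.075370
  f(a) × f(c) ≥ 0, new interval: [0.556250, 0.675000]

After 3 iteration(s), the approximation is c_3 = 0.556250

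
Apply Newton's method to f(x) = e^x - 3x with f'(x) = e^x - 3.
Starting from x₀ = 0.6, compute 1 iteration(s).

f(x) = e^x - 3x
f'(x) = e^x - 3
x₀ = 0.6

Newton-Raphson formula: x_{n+1} = x_n - f(x_n)/f'(x_n)

Iteration 1:
  f(0.600000) = 0.022119
  f'(0.600000) = -1.177881
  x_1 = 0.600000 - 0.022119/(-1.177881) = 0.618778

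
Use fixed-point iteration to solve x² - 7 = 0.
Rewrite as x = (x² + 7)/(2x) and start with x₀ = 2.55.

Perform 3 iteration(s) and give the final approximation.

Equation: x² - 7 = 0
Fixed-point form: x = (x² + 7)/(2x)
x₀ = 2.55

x_1 = g(2.550000) = 2.647549
x_2 = g(2.647549) = 2.645752
x_3 = g(2.645752) = 2.645751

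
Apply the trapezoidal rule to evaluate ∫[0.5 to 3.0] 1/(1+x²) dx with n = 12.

f(x) = 1/(1+x²)
a = 0.5, b = 3.0, n = 12
h = (b - a)/n = 0.208333

Trapezoidal rule: (h/2)[f(x₀) + 2f(x₁) + 2f(x₂) + ... + f(xₙ)]

x_0 = 0.5000, f(x_0) = 0.800000, coefficient = 1
x_1 = 0.7083, f(x_1) = 0.665896, coefficient = 2
x_2 = 0.9167, f(x_2) = 0.543396, coefficient = 2
x_3 = 1.1250, f(x_3) = 0.441379, coefficient = 2
x_4 = 1.3333, f(x_4) = 0.360000, coefficient = 2
x_5 = 1.5417, f(x_5) = 0.296144, coefficient = 2
x_6 = 1.7500, f(x_6) = 0.246154, coefficient = 2
x_7 = 1.9583, f(x_7) = 0.206822, coefficient = 2
x_8 = 2.1667, f(x_8) = 0.175610, coefficient = 2
x_9 = 2.3750, f(x_9) = 0.150588, coefficient = 2
x_10 = 2.5833, f(x_10) = 0.130317, coefficient = 2
x_11 = 2.7917, f(x_11) = 0.113722, coefficient = 2
x_12 = 3.0000, f(x_12) = 0.100000, coefficient = 1

I ≈ (0.208333/2) × 7.560056 = 0.787506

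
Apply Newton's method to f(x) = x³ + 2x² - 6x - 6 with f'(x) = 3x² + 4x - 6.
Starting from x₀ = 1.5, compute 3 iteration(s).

f(x) = x³ + 2x² - 6x - 6
f'(x) = 3x² + 4x - 6
x₀ = 1.5

Newton-Raphson formula: x_{n+1} = x_n - f(x_n)/f'(x_n)

Iteration 1:
  f(1.500000) = -7.125000
  f'(1.500000) = 6.750000
  x_1 = 1.500000 - (-7.125000)/6.750000 = 2.555556
Iteration 2:
  f(2.555556) = 8.418381
  f'(2.555556) = 23.814815
  x_2 = 2.555556 - 8.418381/23.814815 = 2.202062
Iteration 3:
  f(2.202062) = 1.163752
  f'(2.202062) = 17.355481
  x_3 = 2.202062 - 1.163752/17.355481 = 2.135008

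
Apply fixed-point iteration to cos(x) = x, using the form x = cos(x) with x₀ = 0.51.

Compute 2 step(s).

Equation: cos(x) = x
Fixed-point form: x = cos(x)
x₀ = 0.51

x_1 = g(0.510000) = 0.872745
x_2 = g(0.872745) = 0.642726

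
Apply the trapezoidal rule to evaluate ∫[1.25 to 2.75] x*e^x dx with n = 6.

f(x) = x*e^x
a = 1.25, b = 2.75, n = 6
h = (b - a)/n = 0.250000

Trapezoidal rule: (h/2)[f(x₀) + 2f(x₁) + 2f(x₂) + ... + f(xₙ)]

x_0 = 1.2500, f(x_0) = 4.362929, coefficient = 1
x_1 = 1.5000, f(x_1) = 6.722534, coefficient = 2
x_2 = 1.7500, f(x_2) = 10.070555, coefficient = 2
x_3 = 2.0000, f(x_3) = 14.778112, coefficient = 2
x_4 = 2.2500, f(x_4) = 21.347406, coefficient = 2
x_5 = 2.5000, f(x_5) = 30.456235, coefficient = 2
x_6 = 2.7500, f(x_6) = 43.017238, coefficient = 1

I ≈ (0.250000/2) × 214.129848 = 26.766231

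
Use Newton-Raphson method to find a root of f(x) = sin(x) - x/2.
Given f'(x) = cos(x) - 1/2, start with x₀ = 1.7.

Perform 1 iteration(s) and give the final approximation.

f(x) = sin(x) - x/2
f'(x) = cos(x) - 1/2
x₀ = 1.7

Newton-Raphson formula: x_{n+1} = x_n - f(x_n)/f'(x_n)

Iteration 1:
  f(1.700000) = 0.141665
  f'(1.700000) = -0.628844
  x_1 = 1.700000 - 0.141665/(-0.628844) = 1.925278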